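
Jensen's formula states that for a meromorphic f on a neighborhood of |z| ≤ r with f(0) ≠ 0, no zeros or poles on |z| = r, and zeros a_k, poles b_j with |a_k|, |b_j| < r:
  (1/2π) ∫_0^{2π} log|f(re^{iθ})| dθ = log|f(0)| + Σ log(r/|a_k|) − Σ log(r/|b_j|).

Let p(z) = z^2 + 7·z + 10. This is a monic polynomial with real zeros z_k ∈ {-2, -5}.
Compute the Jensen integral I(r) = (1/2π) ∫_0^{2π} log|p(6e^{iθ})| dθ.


Zeros: -5, -2; r = 6.
Inside |z| < r: -5, -2. Outside (|z| ≥ r): ∅.
p(0) = 10, so log|p(0)| = log(10) = 2.3026.
Apply Jensen: I(r) = log|p(0)| + Σ_k log(r/|z_k|), summed over zeros inside |z| < r.
  log(r/|z_k|) for z_k = -2: log(6/2) = 1.0986
  log(r/|z_k|) for z_k = -5: log(6/5) = 0.1823
Sum over inside zeros: 1.2809.
I(r) = log|p(0)| + (inside sum) = 2.3026 + 1.2809 = 3.5835.
Closed form (all zeros inside, monic): I(r) = n·log(r) = 2·log(6) = 3.5835. ✓

I(r) ≈ 3.5835.


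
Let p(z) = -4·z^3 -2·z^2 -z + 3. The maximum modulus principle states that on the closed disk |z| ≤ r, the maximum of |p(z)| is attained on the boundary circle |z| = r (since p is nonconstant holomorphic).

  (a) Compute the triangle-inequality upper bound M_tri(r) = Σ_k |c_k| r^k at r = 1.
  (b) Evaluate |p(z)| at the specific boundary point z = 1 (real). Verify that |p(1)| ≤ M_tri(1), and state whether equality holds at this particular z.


Coefficients: c_0 = 3, c_1 = -1, c_2 = -2, c_3 = -4. Radius r = 1.
Part (a). Triangle bound: M_tri(r) = Σ_k |c_k| r^k
  = |3|·1^0 + |-1|·1^1 + |-2|·1^2 + |-4|·1^3
  = 3 + 1 + 2 + 4 = 10.
This bounds M(r) := max_{|z|=r} |p(z)| from above; equality holds iff all terms c_k z^k can be made to align in phase at a single z on |z|=r.
Part (b). At z = 1 (real, on the circle |z| = r):
  p(1) = (3)·1^0 + (-1)·1^1 + (-2)·1^2 + (-4)·1^3 = -4.
  |p(1)| = 4.
Check: |p(1)| = 4 ≤ 10 = M_tri(1). ✓ Equality does not hold at z = 1 (the coefficients have mixed signs, so the terms do not all align in phase there).

M_tri(1) = 10; |p(1)| = 4; equality at z=1: no.


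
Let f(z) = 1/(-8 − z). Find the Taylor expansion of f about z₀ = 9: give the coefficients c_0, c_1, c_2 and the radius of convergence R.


Let w = z − z₀, so z = z₀ + w.
Then -8 − z = -8 − (z₀ + w) = (-8 − z₀) − w = -17 − w.
f(z) = 1/(-17 − w) = (1/(-17)) · 1/(1 − w/(-17)) = Σ_{n≥0} w^n / (-17)^(n+1).
So c_n = 1/(-17)^(n+1):
  c_0 = 1/(-17)^1 = -1/17.
  c_1 = 1/(-17)^2 = 1/289.
  c_2 = 1/(-17)^3 = -1/4913.
The series is valid for |w/d| < 1, i.e. |z − z₀| < |d|.
Radius of convergence: R = |-8 − z₀| = |-17| = 17 (distance from z₀ to the singularity z = -8).

c_0 = -1/17, c_1 = 1/289, c_2 = -1/4913; R = 17.


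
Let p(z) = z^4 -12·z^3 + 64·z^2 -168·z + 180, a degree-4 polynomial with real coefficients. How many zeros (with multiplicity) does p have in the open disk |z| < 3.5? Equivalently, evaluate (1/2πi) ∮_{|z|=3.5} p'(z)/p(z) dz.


The zeros of p are: (3 + 3i), (3 - 3i), (3 + 1i), (3 - 1i).
Their magnitudes are: 4.243, 4.243, 3.162, 3.162.
Zeros with |z| < R = 3.5: (3 + 1i), (3 - 1i).
Count = 2.
By the argument principle, (1/2πi) ∮_{|z|=R} p'(z)/p(z) dz equals exactly this count.

Number of zeros inside |z| < 3.5: 2.


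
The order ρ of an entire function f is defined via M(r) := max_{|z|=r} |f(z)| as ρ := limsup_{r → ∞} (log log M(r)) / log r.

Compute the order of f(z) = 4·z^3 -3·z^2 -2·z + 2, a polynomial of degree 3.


|f(z)| ≤ Σ|c_k|·r^k = O(r^3) as r → ∞. Polynomial growth is O(e^{r^ε}) for every ε > 0 (since r^3/e^{r^ε} → 0), so ρ ≤ ε for all ε > 0, i.e. ρ = 0. Every nonconstant polynomial has order 0.
Therefore ρ = 0.

Order ρ = 0.


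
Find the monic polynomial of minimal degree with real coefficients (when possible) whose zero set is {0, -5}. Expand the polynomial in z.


The polynomial is p(z) = ∏_{α ∈ S} (z − α), where S = {0, -5}.
Expanding the product yields: p(z) = z^2 + 5·z.
The resulting polynomial has degree 2 and real coefficients as required.

p(z) = z^2 + 5·z.


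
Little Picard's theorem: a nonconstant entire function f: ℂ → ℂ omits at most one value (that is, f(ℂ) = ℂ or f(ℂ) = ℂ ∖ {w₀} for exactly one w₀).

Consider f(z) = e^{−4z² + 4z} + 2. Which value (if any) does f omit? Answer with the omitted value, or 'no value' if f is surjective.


Little Picard bounds the complement of f(ℂ) to at most one point.
The exponent g(z) = −4z² + 4z is a nonconstant polynomial, hence surjective onto ℂ. So e^{g(z)} takes every value in {e^w : w ∈ ℂ} = ℂ ∖ {0}. Adding 2 shifts the range to ℂ ∖ {2}. f omits exactly 2.

Omitted value: 2.


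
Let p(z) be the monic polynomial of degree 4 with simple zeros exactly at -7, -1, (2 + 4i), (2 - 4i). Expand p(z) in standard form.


The polynomial is p(z) = ∏_{α ∈ S} (z − α), where S = {-7, -1, (2 + 4i), (2 - 4i)}.
Expanding the product yields: p(z) = z^4 + 4·z^3 -5·z^2 + 132·z + 140.
Note conjugate pairs combine to real quadratics: (z − (2+4i))(z − (2−4i)) = z² − 4z + 20.
The resulting polynomial has degree 4 and real coefficients as required.

p(z) = z^4 + 4·z^3 -5·z^2 + 132·z + 140.


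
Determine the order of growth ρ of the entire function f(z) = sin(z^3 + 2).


Write sin(w) = (e^{iw} ± e^{−iw})/(2 or 2i), so |sin(w)| ≤ e^{|w|}. With w = z^3 + 2, |w| ≤ 1r^3 + 2 on |z|=r, giving M(r) ≤ e^{1r^3 + 2} and ρ ≤ 3. For the lower bound, choose z on |z|=r with 1z^3 purely imaginary of modulus 1r^3; then |sin(z^3 + 2)| grows like e^{1r^3}/2, so ρ ≥ 3. Hence ρ = 3.
Therefore ρ = 3.

Order ρ = 3.


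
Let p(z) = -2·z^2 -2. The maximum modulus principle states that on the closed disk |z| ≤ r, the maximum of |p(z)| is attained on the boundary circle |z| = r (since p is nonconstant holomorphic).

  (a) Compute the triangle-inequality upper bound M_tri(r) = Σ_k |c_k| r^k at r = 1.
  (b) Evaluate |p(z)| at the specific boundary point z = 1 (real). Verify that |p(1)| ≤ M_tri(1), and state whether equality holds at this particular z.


Coefficients: c_0 = -2, c_1 = 0, c_2 = -2. Radius r = 1.
Part (a). Triangle bound: M_tri(r) = Σ_k |c_k| r^k
  = |-2|·1^0 + |0|·1^1 + |-2|·1^2
  = 2 + 0 + 2 = 4.
This bounds M(r) := max_{|z|=r} |p(z)| from above; equality holds iff all terms c_k z^k can be made to align in phase at a single z on |z|=r.
Part (b). At z = 1 (real, on the circle |z| = r):
  p(1) = (-2)·1^0 + (0)·1^1 + (-2)·1^2 = -4.
  |p(1)| = 4.
Since all nonzero coefficients share the same sign, |p(1)| = 4 = M_tri(1); the triangle bound is attained at z = 1, so in fact M(r) = 4.

M_tri(1) = 4; |p(1)| = 4; equality at z=1: yes.


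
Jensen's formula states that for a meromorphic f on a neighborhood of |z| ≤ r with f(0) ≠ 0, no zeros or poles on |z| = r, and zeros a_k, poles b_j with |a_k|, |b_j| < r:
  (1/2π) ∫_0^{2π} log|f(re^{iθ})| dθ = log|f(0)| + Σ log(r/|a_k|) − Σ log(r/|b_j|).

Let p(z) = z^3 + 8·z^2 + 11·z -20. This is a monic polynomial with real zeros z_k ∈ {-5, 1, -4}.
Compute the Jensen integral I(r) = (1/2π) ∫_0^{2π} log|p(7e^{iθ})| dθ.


Zeros: -5, -4, 1; r = 7.
Inside |z| < r: -5, -4, 1. Outside (|z| ≥ r): ∅.
p(0) = -20, so log|p(0)| = log(20) = 2.9957.
Apply Jensen: I(r) = log|p(0)| + Σ_k log(r/|z_k|), summed over zeros inside |z| < r.
  log(r/|z_k|) for z_k = -5: log(7/5) = 0.3365
  log(r/|z_k|) for z_k = 1: log(7/1) = 1.9459
  log(r/|z_k|) for z_k = -4: log(7/4) = 0.5596
Sum over inside zeros: 2.8420.
I(r) = log|p(0)| + (inside sum) = 2.9957 + 2.8420 = 5.8377.
Closed form (all zeros inside, monic): I(r) = n·log(r) = 3·log(7) = 5.8377. ✓

I(r) ≈ 5.8377.


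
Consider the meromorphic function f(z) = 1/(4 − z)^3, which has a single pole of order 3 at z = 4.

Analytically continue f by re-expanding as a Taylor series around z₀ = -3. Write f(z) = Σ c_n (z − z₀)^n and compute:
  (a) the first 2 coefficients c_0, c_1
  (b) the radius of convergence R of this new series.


Let w = z − z₀, so z = z₀ + w.
Then 4 − z = 4 − (z₀ + w) = (4 − z₀) − w = 7 − w.
f(z) = 1/(7 − w)^3 = (1/(7)^3) · (1 − w/(7))^{−3}.
By the binomial series (1−u)^{−3} = Σ_{n≥0} C(n+2, 2) u^n for |u|<1, with u = w/(7):
  c_n = C(n+2, 2) / (7)^(n+3).
  c_0 = 1/(7)^3 = 1/343.
  c_1 = 3/(7)^4 = 3/2401.
The series is valid for |w/d| < 1, i.e. |z − z₀| < |d|.
Radius of convergence: R = |4 − z₀| = |7| = 7 (distance from z₀ to the singularity z = 4).

c_0 = 1/343, c_1 = 3/2401; R = 7.


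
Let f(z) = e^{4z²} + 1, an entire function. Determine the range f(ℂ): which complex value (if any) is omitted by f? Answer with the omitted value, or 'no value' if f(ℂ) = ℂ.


Little Picard bounds the complement of f(ℂ) to at most one point.
The exponent g(z) = 4z² is a nonconstant polynomial, hence surjective onto ℂ. So e^{g(z)} takes every value in {e^w : w ∈ ℂ} = ℂ ∖ {0}. Adding 1 shifts the range to ℂ ∖ {1}. f omits exactly 1.

Omitted value: 1.


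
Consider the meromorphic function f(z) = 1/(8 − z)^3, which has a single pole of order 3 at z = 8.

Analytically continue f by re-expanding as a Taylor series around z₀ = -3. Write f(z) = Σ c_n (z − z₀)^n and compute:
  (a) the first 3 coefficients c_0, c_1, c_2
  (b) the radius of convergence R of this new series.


Let w = z − z₀, so z = z₀ + w.
Then 8 − z = 8 − (z₀ + w) = (8 − z₀) − w = 11 − w.
f(z) = 1/(11 − w)^3 = (1/(11)^3) · (1 − w/(11))^{−3}.
By the binomial series (1−u)^{−3} = Σ_{n≥0} C(n+2, 2) u^n for |u|<1, with u = w/(11):
  c_n = C(n+2, 2) / (11)^(n+3).
  c_0 = 1/(11)^3 = 1/1331.
  c_1 = 3/(11)^4 = 3/14641.
  c_2 = 6/(11)^5 = 6/161051.
The series is valid for |w/d| < 1, i.e. |z − z₀| < |d|.
Radius of convergence: R = |8 − z₀| = |11| = 11 (distance from z₀ to the singularity z = 8).

c_0 = 1/1331, c_1 = 3/14641, c_2 = 6/161051; R = 11.


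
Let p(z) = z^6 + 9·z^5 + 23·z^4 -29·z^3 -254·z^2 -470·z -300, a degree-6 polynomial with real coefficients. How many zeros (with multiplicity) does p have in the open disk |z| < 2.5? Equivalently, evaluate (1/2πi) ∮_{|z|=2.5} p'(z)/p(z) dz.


The zeros of p are: -2, (-3 + 1i), (-3 - 1i), 3, (-2 + 1i), (-2 - 1i).
Their magnitudes are: 2, 3.162, 3.162, 3, 2.236, 2.236.
Zeros with |z| < R = 2.5: -2, (-2 + 1i), (-2 - 1i).
Count = 3.
By the argument principle, (1/2πi) ∮_{|z|=R} p'(z)/p(z) dz equals exactly this count.

Number of zeros inside |z| < 2.5: 3.


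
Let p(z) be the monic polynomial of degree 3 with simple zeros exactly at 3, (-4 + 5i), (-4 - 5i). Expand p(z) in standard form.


The polynomial is p(z) = ∏_{α ∈ S} (z − α), where S = {3, (-4 + 5i), (-4 - 5i)}.
Expanding the product yields: p(z) = z^3 + 5·z^2 + 17·z -123.
Note conjugate pairs combine to real quadratics: (z − (-4+5i))(z − (-4−5i)) = z² + 8z + 41.
The resulting polynomial has degree 3 and real coefficients as required.

p(z) = z^3 + 5·z^2 + 17·z -123.


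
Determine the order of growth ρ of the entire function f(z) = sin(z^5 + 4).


Write sin(w) = (e^{iw} ± e^{−iw})/(2 or 2i), so |sin(w)| ≤ e^{|w|}. With w = z^5 + 4, |w| ≤ 1r^5 + 4 on |z|=r, giving M(r) ≤ e^{1r^5 + 4} and ρ ≤ 5. For the lower bound, choose z on |z|=r with 1z^5 purely imaginary of modulus 1r^5; then |sin(z^5 + 4)| grows like e^{1r^5}/2, so ρ ≥ 5. Hence ρ = 5.
Therefore ρ = 5.

Order ρ = 5.


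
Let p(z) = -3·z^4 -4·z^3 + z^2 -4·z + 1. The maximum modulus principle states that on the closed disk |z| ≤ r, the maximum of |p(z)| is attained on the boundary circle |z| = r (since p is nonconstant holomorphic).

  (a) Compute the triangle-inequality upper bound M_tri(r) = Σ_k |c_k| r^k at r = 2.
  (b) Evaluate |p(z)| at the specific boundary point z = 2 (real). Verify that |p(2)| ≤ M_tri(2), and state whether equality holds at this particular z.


Coefficients: c_0 = 1, c_1 = -4, c_2 = 1, c_3 = -4, c_4 = -3. Radius r = 2.
Part (a). Triangle bound: M_tri(r) = Σ_k |c_k| r^k
  = |1|·2^0 + |-4|·2^1 + |1|·2^2 + |-4|·2^3 + |-3|·2^4
  = 1 + 8 + 4 + 32 + 48 = 93.
This bounds M(r) := max_{|z|=r} |p(z)| from above; equality holds iff all terms c_k z^k can be made to align in phase at a single z on |z|=r.
Part (b). At z = 2 (real, on the circle |z| = r):
  p(2) = (1)·2^0 + (-4)·2^1 + (1)·2^2 + (-4)·2^3 + (-3)·2^4 = -83.
  |p(2)| = 83.
Check: |p(2)| = 83 ≤ 93 = M_tri(2). ✓ Equality does not hold at z = 2 (the coefficients have mixed signs, so the terms do not all align in phase there).

M_tri(2) = 93; |p(2)| = 83; equality at z=2: no.


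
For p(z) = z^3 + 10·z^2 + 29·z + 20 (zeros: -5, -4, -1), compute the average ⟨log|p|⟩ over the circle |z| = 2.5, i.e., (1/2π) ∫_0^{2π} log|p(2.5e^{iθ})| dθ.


Zeros: -5, -4, -1; r = 2.5.
Inside |z| < r: -1. Outside (|z| ≥ r): -5, -4.
p(0) = 20, so log|p(0)| = log(20) = 2.9957.
Apply Jensen: I(r) = log|p(0)| + Σ_k log(r/|z_k|), summed over zeros inside |z| < r.
  log(r/|z_k|) for z_k = -1: log(2.5/1) = 0.9163
  Outside zeros (-5, -4) contribute nothing to the Jensen sum.
Sum over inside zeros: 0.9163.
I(r) = log|p(0)| + (inside sum) = 2.9957 + 0.9163 = 3.9120.
Note: since some zeros are outside |z| ≤ r, the simplified n·log(r) form does NOT apply — only the inside zeros contribute.

I(r) ≈ 3.9120.


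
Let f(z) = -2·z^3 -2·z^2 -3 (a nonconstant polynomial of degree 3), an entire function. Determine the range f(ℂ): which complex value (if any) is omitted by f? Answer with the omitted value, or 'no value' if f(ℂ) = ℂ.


Little Picard bounds the complement of f(ℂ) to at most one point.
For every w ∈ ℂ, the equation p(z) − w = 0 is a nonconstant polynomial in z and hence has at least one root by the fundamental theorem of algebra. So p is surjective onto ℂ, omitting no value.

Omitted value: no value.


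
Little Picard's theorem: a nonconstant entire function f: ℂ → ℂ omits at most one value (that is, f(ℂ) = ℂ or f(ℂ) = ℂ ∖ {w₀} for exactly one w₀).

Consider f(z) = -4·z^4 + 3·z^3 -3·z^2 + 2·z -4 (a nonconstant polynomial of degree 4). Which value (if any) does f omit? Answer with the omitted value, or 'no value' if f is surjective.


Little Picard bounds the complement of f(ℂ) to at most one point.
For every w ∈ ℂ, the equation p(z) − w = 0 is a nonconstant polynomial in z and hence has at least one root by the fundamental theorem of algebra. So p is surjective onto ℂ, omitting no value.

Omitted value: no value.


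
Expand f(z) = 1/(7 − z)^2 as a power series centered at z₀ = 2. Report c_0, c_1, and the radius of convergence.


Let w = z − z₀, so z = z₀ + w.
Then 7 − z = 7 − (z₀ + w) = (7 − z₀) − w = 5 − w.
f(z) = 1/(5 − w)^2 = (1/(5)^2) · (1 − w/(5))^{−2}.
By the binomial series (1−u)^{−2} = Σ_{n≥0} C(n+1, 1) u^n for |u|<1, with u = w/(5):
  c_n = C(n+1, 1) / (5)^(n+2).
  c_0 = 1/(5)^2 = 1/25.
  c_1 = 2/(5)^3 = 2/125.
The series is valid for |w/d| < 1, i.e. |z − z₀| < |d|.
Radius of convergence: R = |7 − z₀| = |5| = 5 (distance from z₀ to the singularity z = 7).

c_0 = 1/25, c_1 = 2/125; R = 5.


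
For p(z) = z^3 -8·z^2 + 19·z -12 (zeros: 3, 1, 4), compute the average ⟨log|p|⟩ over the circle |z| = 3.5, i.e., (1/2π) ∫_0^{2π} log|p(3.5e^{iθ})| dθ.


Zeros: 1, 3, 4; r = 3.5.
Inside |z| < r: 1, 3. Outside (|z| ≥ r): 4.
p(0) = -12, so log|p(0)| = log(12) = 2.4849.
Apply Jensen: I(r) = log|p(0)| + Σ_k log(r/|z_k|), summed over zeros inside |z| < r.
  log(r/|z_k|) for z_k = 3: log(3.5/3) = 0.1542
  log(r/|z_k|) for z_k = 1: log(3.5/1) = 1.2528
  Outside zeros (4) contribute nothing to the Jensen sum.
Sum over inside zeros: 1.4069.
I(r) = log|p(0)| + (inside sum) = 2.4849 + 1.4069 = 3.8918.
Note: since some zeros are outside |z| ≤ r, the simplified n·log(r) form does NOT apply — only the inside zeros contribute.

I(r) ≈ 3.8918.


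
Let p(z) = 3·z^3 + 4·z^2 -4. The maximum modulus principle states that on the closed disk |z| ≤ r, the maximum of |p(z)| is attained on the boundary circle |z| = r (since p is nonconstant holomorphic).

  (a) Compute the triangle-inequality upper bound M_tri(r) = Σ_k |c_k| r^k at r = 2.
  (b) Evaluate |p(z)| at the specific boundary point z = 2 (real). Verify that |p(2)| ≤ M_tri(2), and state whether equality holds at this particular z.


Coefficients: c_0 = -4, c_1 = 0, c_2 = 4, c_3 = 3. Radius r = 2.
Part (a). Triangle bound: M_tri(r) = Σ_k |c_k| r^k
  = |-4|·2^0 + |0|·2^1 + |4|·2^2 + |3|·2^3
  = 4 + 0 + 16 + 24 = 44.
This bounds M(r) := max_{|z|=r} |p(z)| from above; equality holds iff all terms c_k z^k can be made to align in phase at a single z on |z|=r.
Part (b). At z = 2 (real, on the circle |z| = r):
  p(2) = (-4)·2^0 + (0)·2^1 + (4)·2^2 + (3)·2^3 = 36.
  |p(2)| = 36.
Check: |p(2)| = 36 ≤ 44 = M_tri(2). ✓ Equality does not hold at z = 2 (the coefficients have mixed signs, so the terms do not all align in phase there).

M_tri(2) = 44; |p(2)| = 36; equality at z=2: no.


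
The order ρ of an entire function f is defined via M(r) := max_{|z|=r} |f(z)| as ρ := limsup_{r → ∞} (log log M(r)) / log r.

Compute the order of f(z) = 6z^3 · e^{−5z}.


M(r) = max_{|z|=r} |6|·|z|^3·|e^{−5z}| = 6·r^3 · e^{5r^1} (the factors attain their maxima compatibly on |z|=r). Then log M(r) = log 6 + 3·log r + 5r^1, dominated by the last term, so log log M(r) ~ 1·log r. The polynomial factor 6z^3 contributes only a log r term and does not affect the order. ρ = 1.
Therefore ρ = 1.

Order ρ = 1.


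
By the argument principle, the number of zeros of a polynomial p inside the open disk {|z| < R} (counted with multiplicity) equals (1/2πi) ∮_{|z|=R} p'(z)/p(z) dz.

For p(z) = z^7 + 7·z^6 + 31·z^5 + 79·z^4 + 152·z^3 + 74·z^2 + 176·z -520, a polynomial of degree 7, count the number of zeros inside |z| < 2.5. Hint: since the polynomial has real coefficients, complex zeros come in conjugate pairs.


The zeros of p are: 1, (-3 + 2i), (-3 - 2i), (0 + 2i), (0 - 2i), (-1 + 3i), (-1 - 3i).
Their magnitudes are: 1, 3.606, 3.606, 2, 2, 3.162, 3.162.
Zeros with |z| < R = 2.5: 1, (0 + 2i), (0 - 2i).
Count = 3.
By the argument principle, (1/2πi) ∮_{|z|=R} p'(z)/p(z) dz equals exactly this count.

Number of zeros inside |z| < 2.5: 3.


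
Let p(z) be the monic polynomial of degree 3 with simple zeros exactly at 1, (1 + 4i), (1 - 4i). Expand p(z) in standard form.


The polynomial is p(z) = ∏_{α ∈ S} (z − α), where S = {1, (1 + 4i), (1 - 4i)}.
Expanding the product yields: p(z) = z^3 -3·z^2 + 19·z -17.
Note conjugate pairs combine to real quadratics: (z − (1+4i))(z − (1−4i)) = z² − 2z + 17.
The resulting polynomial has degree 3 and real coefficients as required.

p(z) = z^3 -3·z^2 + 19·z -17.


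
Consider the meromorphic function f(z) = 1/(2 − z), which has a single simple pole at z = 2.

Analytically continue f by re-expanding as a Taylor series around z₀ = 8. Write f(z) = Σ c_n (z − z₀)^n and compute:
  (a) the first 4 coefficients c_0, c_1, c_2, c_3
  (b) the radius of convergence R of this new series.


Let w = z − z₀, so z = z₀ + w.
Then 2 − z = 2 − (z₀ + w) = (2 − z₀) − w = -6 − w.
f(z) = 1/(-6 − w) = (1/(-6)) · 1/(1 − w/(-6)) = Σ_{n≥0} w^n / (-6)^(n+1).
So c_n = 1/(-6)^(n+1):
  c_0 = 1/(-6)^1 = -1/6.
  c_1 = 1/(-6)^2 = 1/36.
  c_2 = 1/(-6)^3 = -1/216.
  c_3 = 1/(-6)^4 = 1/1296.
The series is valid for |w/d| < 1, i.e. |z − z₀| < |d|.
Radius of convergence: R = |2 − z₀| = |-6| = 6 (distance from z₀ to the singularity z = 2).

c_0 = -1/6, c_1 = 1/36, c_2 = -1/216, c_3 = 1/1296; R = 6.


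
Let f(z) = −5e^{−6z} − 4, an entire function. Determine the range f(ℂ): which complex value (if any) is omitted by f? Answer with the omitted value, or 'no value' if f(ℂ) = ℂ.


Little Picard bounds the complement of f(ℂ) to at most one point.
e^{−6z} is never zero on ℂ, so -5·e^{−6z} takes every value in ℂ ∖ {0}. Adding -4 shifts the range to ℂ ∖ {-4}. Thus f omits exactly the value -4.

Omitted value: -4.


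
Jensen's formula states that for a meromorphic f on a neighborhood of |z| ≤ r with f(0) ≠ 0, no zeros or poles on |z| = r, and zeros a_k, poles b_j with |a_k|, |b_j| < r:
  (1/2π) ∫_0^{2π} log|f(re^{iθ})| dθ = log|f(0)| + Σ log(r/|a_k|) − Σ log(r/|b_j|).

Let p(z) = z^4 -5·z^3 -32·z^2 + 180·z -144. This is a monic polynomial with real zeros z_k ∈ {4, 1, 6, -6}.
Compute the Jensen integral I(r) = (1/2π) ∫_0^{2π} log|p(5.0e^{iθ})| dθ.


Zeros: -6, 1, 4, 6; r = 5.0.
Inside |z| < r: 1, 4. Outside (|z| ≥ r): -6, 6.
p(0) = -144, so log|p(0)| = log(144) = 4.9698.
Apply Jensen: I(r) = log|p(0)| + Σ_k log(r/|z_k|), summed over zeros inside |z| < r.
  log(r/|z_k|) for z_k = 4: log(5.0/4) = 0.2231
  log(r/|z_k|) for z_k = 1: log(5.0/1) = 1.6094
  Outside zeros (-6, 6) contribute nothing to the Jensen sum.
Sum over inside zeros: 1.8326.
I(r) = log|p(0)| + (inside sum) = 4.9698 + 1.8326 = 6.8024.
Note: since some zeros are outside |z| ≤ r, the simplified n·log(r) form does NOT apply — only the inside zeros contribute.

I(r) ≈ 6.8024.


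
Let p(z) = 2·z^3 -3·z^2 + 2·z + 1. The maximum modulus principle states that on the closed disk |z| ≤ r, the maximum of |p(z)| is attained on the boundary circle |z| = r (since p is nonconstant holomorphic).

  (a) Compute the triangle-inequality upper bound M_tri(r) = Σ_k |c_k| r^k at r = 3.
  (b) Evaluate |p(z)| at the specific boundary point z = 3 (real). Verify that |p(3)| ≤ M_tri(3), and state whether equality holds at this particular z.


Coefficients: c_0 = 1, c_1 = 2, c_2 = -3, c_3 = 2. Radius r = 3.
Part (a). Triangle bound: M_tri(r) = Σ_k |c_k| r^k
  = |1|·3^0 + |2|·3^1 + |-3|·3^2 + |2|·3^3
  = 1 + 6 + 27 + 54 = 88.
This bounds M(r) := max_{|z|=r} |p(z)| from above; equality holds iff all terms c_k z^k can be made to align in phase at a single z on |z|=r.
Part (b). At z = 3 (real, on the circle |z| = r):
  p(3) = (1)·3^0 + (2)·3^1 + (-3)·3^2 + (2)·3^3 = 34.
  |p(3)| = 34.
Check: |p(3)| = 34 ≤ 88 = M_tri(3). ✓ Equality does not hold at z = 3 (the coefficients have mixed signs, so the terms do not all align in phase there).

M_tri(3) = 88; |p(3)| = 34; equality at z=3: no.


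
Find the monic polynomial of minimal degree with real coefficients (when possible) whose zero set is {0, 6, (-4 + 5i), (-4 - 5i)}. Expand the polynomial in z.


The polynomial is p(z) = ∏_{α ∈ S} (z − α), where S = {0, 6, (-4 + 5i), (-4 - 5i)}.
Expanding the product yields: p(z) = z^4 + 2·z^3 -7·z^2 -246·z.
Note conjugate pairs combine to real quadratics: (z − (-4+5i))(z − (-4−5i)) = z² + 8z + 41.
The resulting polynomial has degree 4 and real coefficients as required.

p(z) = z^4 + 2·z^3 -7·z^2 -246·z.


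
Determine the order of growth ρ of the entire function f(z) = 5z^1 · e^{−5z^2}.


M(r) = max_{|z|=r} |5|·|z|^1·|e^{−5z^2}| = 5·r^1 · e^{5r^2} (the factors attain their maxima compatibly on |z|=r). Then log M(r) = log 5 + 1·log r + 5r^2, dominated by the last term, so log log M(r) ~ 2·log r. The polynomial factor 5z^1 contributes only a log r term and does not affect the order. ρ = 2.
Therefore ρ = 2.

Order ρ = 2.


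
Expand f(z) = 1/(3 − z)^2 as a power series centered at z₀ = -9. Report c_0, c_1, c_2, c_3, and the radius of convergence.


Let w = z − z₀, so z = z₀ + w.
Then 3 − z = 3 − (z₀ + w) = (3 − z₀) − w = 12 − w.
f(z) = 1/(12 − w)^2 = (1/(12)^2) · (1 − w/(12))^{−2}.
By the binomial series (1−u)^{−2} = Σ_{n≥0} C(n+1, 1) u^n for |u|<1, with u = w/(12):
  c_n = C(n+1, 1) / (12)^(n+2).
  c_0 = 1/(12)^2 = 1/144.
  c_1 = 2/(12)^3 = 1/864.
  c_2 = 3/(12)^4 = 1/6912.
  c_3 = 4/(12)^5 = 1/62208.
The series is valid for |w/d| < 1, i.e. |z − z₀| < |d|.
Radius of convergence: R = |3 − z₀| = |12| = 12 (distance from z₀ to the singularity z = 3).

c_0 = 1/144, c_1 = 1/864, c_2 = 1/6912, c_3 = 1/62208; R = 12.


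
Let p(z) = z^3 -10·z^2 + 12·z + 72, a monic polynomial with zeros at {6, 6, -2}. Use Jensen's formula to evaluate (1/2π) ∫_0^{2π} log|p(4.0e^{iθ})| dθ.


Zeros: -2, 6, 6; r = 4.0.
Inside |z| < r: -2. Outside (|z| ≥ r): 6, 6.
p(0) = 72, so log|p(0)| = log(72) = 4.2767.
Apply Jensen: I(r) = log|p(0)| + Σ_k log(r/|z_k|), summed over zeros inside |z| < r.
  log(r/|z_k|) for z_k = -2: log(4.0/2) = 0.6931
  Outside zeros (6, 6) contribute nothing to the Jensen sum.
Sum over inside zeros: 0.6931.
I(r) = log|p(0)| + (inside sum) = 4.2767 + 0.6931 = 4.9698.
Note: since some zeros are outside |z| ≤ r, the simplified n·log(r) form does NOT apply — only the inside zeros contribute.

I(r) ≈ 4.9698.


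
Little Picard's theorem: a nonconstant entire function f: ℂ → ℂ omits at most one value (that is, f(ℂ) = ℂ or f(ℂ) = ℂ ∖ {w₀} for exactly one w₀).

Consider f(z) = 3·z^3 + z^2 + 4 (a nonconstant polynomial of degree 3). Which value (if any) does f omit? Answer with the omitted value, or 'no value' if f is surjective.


Little Picard bounds the complement of f(ℂ) to at most one point.
For every w ∈ ℂ, the equation p(z) − w = 0 is a nonconstant polynomial in z and hence has at least one root by the fundamental theorem of algebra. So p is surjective onto ℂ, omitting no value.

Omitted value: no value.


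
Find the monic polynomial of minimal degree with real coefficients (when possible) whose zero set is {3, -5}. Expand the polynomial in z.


The polynomial is p(z) = ∏_{α ∈ S} (z − α), where S = {3, -5}.
Expanding the product yields: p(z) = z^2 + 2·z -15.
The resulting polynomial has degree 2 and real coefficients as required.

p(z) = z^2 + 2·z -15.


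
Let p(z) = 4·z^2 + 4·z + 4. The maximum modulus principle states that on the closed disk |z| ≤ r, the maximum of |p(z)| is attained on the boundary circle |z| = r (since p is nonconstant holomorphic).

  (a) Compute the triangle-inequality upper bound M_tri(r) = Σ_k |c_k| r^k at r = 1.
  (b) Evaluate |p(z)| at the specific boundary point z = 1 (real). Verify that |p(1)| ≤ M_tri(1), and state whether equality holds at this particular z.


Coefficients: c_0 = 4, c_1 = 4, c_2 = 4. Radius r = 1.
Part (a). Triangle bound: M_tri(r) = Σ_k |c_k| r^k
  = |4|·1^0 + |4|·1^1 + |4|·1^2
  = 4 + 4 + 4 = 12.
This bounds M(r) := max_{|z|=r} |p(z)| from above; equality holds iff all terms c_k z^k can be made to align in phase at a single z on |z|=r.
Part (b). At z = 1 (real, on the circle |z| = r):
  p(1) = (4)·1^0 + (4)·1^1 + (4)·1^2 = 12.
  |p(1)| = 12.
Since all nonzero coefficients share the same sign, |p(1)| = 12 = M_tri(1); the triangle bound is attained at z = 1, so in fact M(r) = 12.

M_tri(1) = 12; |p(1)| = 12; equality at z=1: yes.


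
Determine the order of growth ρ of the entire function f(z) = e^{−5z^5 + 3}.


|e^{−5z^5 + 3}| = e^{Re(-5·z^5) + 3} ≤ e^{5|z|^5 + 3} = e^{5r^5 + 3} on |z| = r, so ρ ≤ 5. Choosing z on |z|=r so that -5·z^5 is real positive (always possible by picking arg z appropriately) gives |f(z)| = e^{5r^5 + 3}, matching the bound. The additive constant 3 does not affect log log M(r) ~ 5·log r. Hence ρ = 5.
Therefore ρ = 5.

Order ρ = 5.


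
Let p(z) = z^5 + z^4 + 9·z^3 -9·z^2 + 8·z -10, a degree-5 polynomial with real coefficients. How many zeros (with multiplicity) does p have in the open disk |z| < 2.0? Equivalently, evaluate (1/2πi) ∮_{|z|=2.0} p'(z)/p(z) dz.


The zeros of p are: 1, (-1 + 3i), (-1 - 3i), (0 + 1i), (0 - 1i).
Their magnitudes are: 1, 3.162, 3.162, 1, 1.
Zeros with |z| < R = 2.0: 1, (0 + 1i), (0 - 1i).
Count = 3.
By the argument principle, (1/2πi) ∮_{|z|=R} p'(z)/p(z) dz equals exactly this count.

Number of zeros inside |z| < 2.0: 3.


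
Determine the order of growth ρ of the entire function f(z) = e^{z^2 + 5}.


|e^{z^2 + 5}| = e^{Re(1·z^2) + 5} ≤ e^{1|z|^2 + 5} = e^{1r^2 + 5} on |z| = r, so ρ ≤ 2. Choosing z on |z|=r so that 1·z^2 is real positive (always possible by picking arg z appropriately) gives |f(z)| = e^{1r^2 + 5}, matching the bound. The additive constant 5 does not affect log log M(r) ~ 2·log r. Hence ρ = 2.
Therefore ρ = 2.

Order ρ = 2.


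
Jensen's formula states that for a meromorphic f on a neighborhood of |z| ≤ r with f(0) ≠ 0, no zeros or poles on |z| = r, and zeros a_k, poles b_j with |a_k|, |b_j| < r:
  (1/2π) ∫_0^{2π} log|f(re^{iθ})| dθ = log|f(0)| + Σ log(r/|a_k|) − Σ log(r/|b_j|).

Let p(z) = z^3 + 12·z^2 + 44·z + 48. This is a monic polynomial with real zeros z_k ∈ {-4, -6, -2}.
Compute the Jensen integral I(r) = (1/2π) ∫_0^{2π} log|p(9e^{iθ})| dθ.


Zeros: -6, -4, -2; r = 9.
Inside |z| < r: -6, -4, -2. Outside (|z| ≥ r): ∅.
p(0) = 48, so log|p(0)| = log(48) = 3.8712.
Apply Jensen: I(r) = log|p(0)| + Σ_k log(r/|z_k|), summed over zeros inside |z| < r.
  log(r/|z_k|) for z_k = -4: log(9/4) = 0.8109
  log(r/|z_k|) for z_k = -6: log(9/6) = 0.4055
  log(r/|z_k|) for z_k = -2: log(9/2) = 1.5041
Sum over inside zeros: 2.7205.
I(r) = log|p(0)| + (inside sum) = 3.8712 + 2.7205 = 6.5917.
Closed form (all zeros inside, monic): I(r) = n·log(r) = 3·log(9) = 6.5917. ✓

I(r) ≈ 6.5917.


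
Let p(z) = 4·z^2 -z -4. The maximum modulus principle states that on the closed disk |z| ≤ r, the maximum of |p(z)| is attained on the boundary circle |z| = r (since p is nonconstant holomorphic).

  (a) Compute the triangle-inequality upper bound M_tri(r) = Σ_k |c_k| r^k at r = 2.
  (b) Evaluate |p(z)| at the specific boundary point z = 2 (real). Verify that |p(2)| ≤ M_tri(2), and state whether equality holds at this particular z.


Coefficients: c_0 = -4, c_1 = -1, c_2 = 4. Radius r = 2.
Part (a). Triangle bound: M_tri(r) = Σ_k |c_k| r^k
  = |-4|·2^0 + |-1|·2^1 + |4|·2^2
  = 4 + 2 + 16 = 22.
This bounds M(r) := max_{|z|=r} |p(z)| from above; equality holds iff all terms c_k z^k can be made to align in phase at a single z on |z|=r.
Part (b). At z = 2 (real, on the circle |z| = r):
  p(2) = (-4)·2^0 + (-1)·2^1 + (4)·2^2 = 10.
  |p(2)| = 10.
Check: |p(2)| = 10 ≤ 22 = M_tri(2). ✓ Equality does not hold at z = 2 (the coefficients have mixed signs, so the terms do not all align in phase there).

M_tri(2) = 22; |p(2)| = 10; equality at z=2: no.


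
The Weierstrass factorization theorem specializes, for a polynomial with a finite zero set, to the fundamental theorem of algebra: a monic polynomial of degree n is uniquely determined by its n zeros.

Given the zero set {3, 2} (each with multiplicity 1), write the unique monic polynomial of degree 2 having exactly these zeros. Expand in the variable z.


The polynomial is p(z) = ∏_{α ∈ S} (z − α), where S = {3, 2}.
Expanding the product yields: p(z) = z^2 -5·z + 6.
The resulting polynomial has degree 2 and real coefficients as required.

p(z) = z^2 -5·z + 6.


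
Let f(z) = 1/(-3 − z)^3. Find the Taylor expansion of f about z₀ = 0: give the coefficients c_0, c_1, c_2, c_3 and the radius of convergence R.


Let w = z − z₀, so z = z₀ + w.
Then -3 − z = -3 − (z₀ + w) = (-3 − z₀) − w = -3 − w.
f(z) = 1/(-3 − w)^3 = (1/(-3)^3) · (1 − w/(-3))^{−3}.
By the binomial series (1−u)^{−3} = Σ_{n≥0} C(n+2, 2) u^n for |u|<1, with u = w/(-3):
  c_n = C(n+2, 2) / (-3)^(n+3).
  c_0 = 1/(-3)^3 = -1/27.
  c_1 = 3/(-3)^4 = 1/27.
  c_2 = 6/(-3)^5 = -2/81.
  c_3 = 10/(-3)^6 = 10/729.
The series is valid for |w/d| < 1, i.e. |z − z₀| < |d|.
Radius of convergence: R = |-3 − z₀| = |-3| = 3 (distance from z₀ to the singularity z = -3).

c_0 = -1/27, c_1 = 1/27, c_2 = -2/81, c_3 = 10/729; R = 3.


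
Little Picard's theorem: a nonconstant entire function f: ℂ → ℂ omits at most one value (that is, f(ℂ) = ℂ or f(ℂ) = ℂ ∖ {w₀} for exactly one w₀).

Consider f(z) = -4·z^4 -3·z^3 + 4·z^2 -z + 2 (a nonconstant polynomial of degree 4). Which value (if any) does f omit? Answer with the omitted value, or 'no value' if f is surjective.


Little Picard bounds the complement of f(ℂ) to at most one point.
For every w ∈ ℂ, the equation p(z) − w = 0 is a nonconstant polynomial in z and hence has at least one root by the fundamental theorem of algebra. So p is surjective onto ℂ, omitting no value.

Omitted value: no value.


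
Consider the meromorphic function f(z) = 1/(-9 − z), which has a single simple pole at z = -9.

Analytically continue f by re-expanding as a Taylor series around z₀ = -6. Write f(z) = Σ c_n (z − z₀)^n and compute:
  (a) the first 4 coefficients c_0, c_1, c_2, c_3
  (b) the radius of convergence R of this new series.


Let w = z − z₀, so z = z₀ + w.
Then -9 − z = -9 − (z₀ + w) = (-9 − z₀) − w = -3 − w.
f(z) = 1/(-3 − w) = (1/(-3)) · 1/(1 − w/(-3)) = Σ_{n≥0} w^n / (-3)^(n+1).
So c_n = 1/(-3)^(n+1):
  c_0 = 1/(-3)^1 = -1/3.
  c_1 = 1/(-3)^2 = 1/9.
  c_2 = 1/(-3)^3 = -1/27.
  c_3 = 1/(-3)^4 = 1/81.
The series is valid for |w/d| < 1, i.e. |z − z₀| < |d|.
Radius of convergence: R = |-9 − z₀| = |-3| = 3 (distance from z₀ to the singularity z = -9).

c_0 = -1/3, c_1 = 1/9, c_2 = -1/27, c_3 = 1/81; R = 3.


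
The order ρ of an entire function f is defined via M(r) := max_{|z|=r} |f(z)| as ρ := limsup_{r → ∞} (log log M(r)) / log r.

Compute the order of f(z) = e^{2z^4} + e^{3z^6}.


Each summand is entire of order 4 and 6 respectively (as in the single-exponential case). The order of a sum is at most the max of the orders, so ρ ≤ 6. For the lower bound: on |z|=r choose arg z so that 3z^6 is real positive; then |e^{3z^6}| = e^{3r^6} while |e^{2z^4}| ≤ e^{2r^4} = o(e^{3r^6}). So |f| ≥ e^{3r^6}(1 − o(1)) and ρ ≥ 6. Hence ρ = max(4, 6) = 6.
Therefore ρ = 6.

Order ρ = 6.


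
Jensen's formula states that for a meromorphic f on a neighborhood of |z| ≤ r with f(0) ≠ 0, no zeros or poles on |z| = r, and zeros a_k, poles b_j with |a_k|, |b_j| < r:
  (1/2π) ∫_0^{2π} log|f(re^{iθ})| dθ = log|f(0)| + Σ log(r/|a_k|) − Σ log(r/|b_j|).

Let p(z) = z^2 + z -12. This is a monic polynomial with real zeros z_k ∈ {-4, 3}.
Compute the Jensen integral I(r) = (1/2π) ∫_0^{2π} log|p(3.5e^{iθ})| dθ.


Zeros: -4, 3; r = 3.5.
Inside |z| < r: 3. Outside (|z| ≥ r): -4.
p(0) = -12, so log|p(0)| = log(12) = 2.4849.
Apply Jensen: I(r) = log|p(0)| + Σ_k log(r/|z_k|), summed over zeros inside |z| < r.
  log(r/|z_k|) for z_k = 3: log(3.5/3) = 0.1542
  Outside zeros (-4) contribute nothing to the Jensen sum.
Sum over inside zeros: 0.1542.
I(r) = log|p(0)| + (inside sum) = 2.4849 + 0.1542 = 2.6391.
Note: since some zeros are outside |z| ≤ r, the simplified n·log(r) form does NOT apply — only the inside zeros contribute.

I(r) ≈ 2.6391.


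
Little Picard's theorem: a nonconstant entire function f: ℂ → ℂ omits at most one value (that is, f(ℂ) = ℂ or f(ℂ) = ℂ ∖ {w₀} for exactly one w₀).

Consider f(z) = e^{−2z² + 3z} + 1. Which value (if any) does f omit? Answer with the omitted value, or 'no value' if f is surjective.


Little Picard bounds the complement of f(ℂ) to at most one point.
The exponent g(z) = −2z² + 3z is a nonconstant polynomial, hence surjective onto ℂ. So e^{g(z)} takes every value in {e^w : w ∈ ℂ} = ℂ ∖ {0}. Adding 1 shifts the range to ℂ ∖ {1}. f omits exactly 1.

Omitted value: 1.


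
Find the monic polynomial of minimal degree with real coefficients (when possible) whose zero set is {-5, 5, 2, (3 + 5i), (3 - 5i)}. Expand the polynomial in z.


The polynomial is p(z) = ∏_{α ∈ S} (z − α), where S = {-5, 5, 2, (3 + 5i), (3 - 5i)}.
Expanding the product yields: p(z) = z^5 -8·z^4 + 21·z^3 + 132·z^2 -1150·z + 1700.
Note conjugate pairs combine to real quadratics: (z − (3+5i))(z − (3−5i)) = z² − 6z + 34.
The resulting polynomial has degree 5 and real coefficients as required.

p(z) = z^5 -8·z^4 + 21·z^3 + 132·z^2 -1150·z + 1700.


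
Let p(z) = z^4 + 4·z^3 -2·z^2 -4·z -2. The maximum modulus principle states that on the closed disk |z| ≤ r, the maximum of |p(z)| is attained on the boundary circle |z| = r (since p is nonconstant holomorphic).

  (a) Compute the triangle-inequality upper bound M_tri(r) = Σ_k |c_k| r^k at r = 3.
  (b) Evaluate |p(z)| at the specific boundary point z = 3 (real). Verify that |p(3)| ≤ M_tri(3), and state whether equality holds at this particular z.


Coefficients: c_0 = -2, c_1 = -4, c_2 = -2, c_3 = 4, c_4 = 1. Radius r = 3.
Part (a). Triangle bound: M_tri(r) = Σ_k |c_k| r^k
  = |-2|·3^0 + |-4|·3^1 + |-2|·3^2 + |4|·3^3 + |1|·3^4
  = 2 + 12 + 18 + 108 + 81 = 221.
This bounds M(r) := max_{|z|=r} |p(z)| from above; equality holds iff all terms c_k z^k can be made to align in phase at a single z on |z|=r.
Part (b). At z = 3 (real, on the circle |z| = r):
  p(3) = (-2)·3^0 + (-4)·3^1 + (-2)·3^2 + (4)·3^3 + (1)·3^4 = 157.
  |p(3)| = 157.
Check: |p(3)| = 157 ≤ 221 = M_tri(3). ✓ Equality does not hold at z = 3 (the coefficients have mixed signs, so the terms do not all align in phase there).

M_tri(3) = 221; |p(3)| = 157; equality at z=3: no.


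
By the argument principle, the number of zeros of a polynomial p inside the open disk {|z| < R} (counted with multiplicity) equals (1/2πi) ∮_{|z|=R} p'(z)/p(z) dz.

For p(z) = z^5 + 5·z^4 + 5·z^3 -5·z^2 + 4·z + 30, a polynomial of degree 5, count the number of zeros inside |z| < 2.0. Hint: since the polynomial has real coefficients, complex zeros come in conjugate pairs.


The zeros of p are: -3, (1 + 1i), (1 - 1i), (-2 + 1i), (-2 - 1i).
Their magnitudes are: 3, 1.414, 1.414, 2.236, 2.236.
Zeros with |z| < R = 2.0: (1 + 1i), (1 - 1i).
Count = 2.
By the argument principle, (1/2πi) ∮_{|z|=R} p'(z)/p(z) dz equals exactly this count.

Number of zeros inside |z| < 2.0: 2.


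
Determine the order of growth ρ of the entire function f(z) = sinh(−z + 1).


sinh(w) is a linear combination of e^{iw} and e^{−iw} (or e^w, e^{−w} in the hyperbolic case), so |sinh(w)| ≤ e^{|w|}. With w = −z + 1, |w| ≤ 1|z| + 1 = 1r + 1 on |z| = r, giving M(r) ≤ e^{1r + 1}, so ρ ≤ 1. On a suitable ray (z = it for sin/cos; z = t for sinh/cosh, t real → ∞), |sinh(−z + 1)| grows like e^{1|t|}/2, so ρ ≥ 1. Hence ρ = 1.
Therefore ρ = 1.

Order ρ = 1.


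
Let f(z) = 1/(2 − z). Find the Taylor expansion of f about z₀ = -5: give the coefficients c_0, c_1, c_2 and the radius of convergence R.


Let w = z − z₀, so z = z₀ + w.
Then 2 − z = 2 − (z₀ + w) = (2 − z₀) − w = 7 − w.
f(z) = 1/(7 − w) = (1/(7)) · 1/(1 − w/(7)) = Σ_{n≥0} w^n / (7)^(n+1).
So c_n = 1/(7)^(n+1):
  c_0 = 1/(7)^1 = 1/7.
  c_1 = 1/(7)^2 = 1/49.
  c_2 = 1/(7)^3 = 1/343.
The series is valid for |w/d| < 1, i.e. |z − z₀| < |d|.
Radius of convergence: R = |2 − z₀| = |7| = 7 (distance from z₀ to the singularity z = 2).

c_0 = 1/7, c_1 = 1/49, c_2 = 1/343; R = 7.


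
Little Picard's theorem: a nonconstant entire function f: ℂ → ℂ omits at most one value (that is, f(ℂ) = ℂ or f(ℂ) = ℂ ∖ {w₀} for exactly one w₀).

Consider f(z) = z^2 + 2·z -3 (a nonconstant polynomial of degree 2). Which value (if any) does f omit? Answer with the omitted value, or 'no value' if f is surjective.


Little Picard bounds the complement of f(ℂ) to at most one point.
For every w ∈ ℂ, the equation p(z) − w = 0 is a nonconstant polynomial in z and hence has at least one root by the fundamental theorem of algebra. So p is surjective onto ℂ, omitting no value.

Omitted value: no value.


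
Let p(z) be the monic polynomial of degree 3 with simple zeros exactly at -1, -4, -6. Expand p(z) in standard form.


The polynomial is p(z) = ∏_{α ∈ S} (z − α), where S = {-1, -4, -6}.
Expanding the product yields: p(z) = z^3 + 11·z^2 + 34·z + 24.
The resulting polynomial has degree 3 and real coefficients as required.

p(z) = z^3 + 11·z^2 + 34·z + 24.


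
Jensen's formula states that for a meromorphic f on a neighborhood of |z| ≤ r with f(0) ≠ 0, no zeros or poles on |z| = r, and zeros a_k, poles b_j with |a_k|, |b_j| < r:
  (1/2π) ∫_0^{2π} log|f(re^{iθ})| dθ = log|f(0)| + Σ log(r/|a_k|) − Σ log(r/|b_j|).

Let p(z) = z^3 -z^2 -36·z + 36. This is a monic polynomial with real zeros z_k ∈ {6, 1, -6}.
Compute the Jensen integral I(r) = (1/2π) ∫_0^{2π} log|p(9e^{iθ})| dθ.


Zeros: -6, 1, 6; r = 9.
Inside |z| < r: -6, 1, 6. Outside (|z| ≥ r): ∅.
p(0) = 36, so log|p(0)| = log(36) = 3.5835.
Apply Jensen: I(r) = log|p(0)| + Σ_k log(r/|z_k|), summed over zeros inside |z| < r.
  log(r/|z_k|) for z_k = 6: log(9/6) = 0.4055
  log(r/|z_k|) for z_k = 1: log(9/1) = 2.1972
  log(r/|z_k|) for z_k = -6: log(9/6) = 0.4055
Sum over inside zeros: 3.0082.
I(r) = log|p(0)| + (inside sum) = 3.5835 + 3.0082 = 6.5917.
Closed form (all zeros inside, monic): I(r) = n·log(r) = 3·log(9) = 6.5917. ✓

I(r) ≈ 6.5917.
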